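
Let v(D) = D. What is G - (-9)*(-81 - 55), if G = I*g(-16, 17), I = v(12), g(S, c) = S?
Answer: -1416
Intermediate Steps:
I = 12
G = -192 (G = 12*(-16) = -192)
G - (-9)*(-81 - 55) = -192 - (-9)*(-81 - 55) = -192 - (-9)*(-136) = -192 - 1*1224 = -192 - 1224 = -1416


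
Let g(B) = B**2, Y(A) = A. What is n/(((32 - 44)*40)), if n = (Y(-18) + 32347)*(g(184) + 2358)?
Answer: -585381203/240 ≈ -2.4391e+6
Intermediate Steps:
n = 1170762406 (n = (-18 + 32347)*(184**2 + 2358) = 32329*(33856 + 2358) = 32329*36214 = 1170762406)
n/(((32 - 44)*40)) = 1170762406/(((32 - 44)*40)) = 1170762406/((-12*40)) = 1170762406/(-480) = 1170762406*(-1/480) = -585381203/240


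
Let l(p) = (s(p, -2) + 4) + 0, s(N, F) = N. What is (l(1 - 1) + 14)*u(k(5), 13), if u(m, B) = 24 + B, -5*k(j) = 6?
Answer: 666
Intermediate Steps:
k(j) = -6/5 (k(j) = -1/5*6 = -6/5)
l(p) = 4 + p (l(p) = (p + 4) + 0 = (4 + p) + 0 = 4 + p)
(l(1 - 1) + 14)*u(k(5), 13) = ((4 + (1 - 1)) + 14)*(24 + 13) = ((4 + 0) + 14)*37 = (4 + 14)*37 = 18*37 = 666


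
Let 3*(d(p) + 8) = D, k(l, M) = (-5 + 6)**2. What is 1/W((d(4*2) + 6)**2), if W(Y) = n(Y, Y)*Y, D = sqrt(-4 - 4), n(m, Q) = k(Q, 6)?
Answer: 9/(4*(-3 + I*sqrt(2))**2) ≈ 0.13017 + 0.15778*I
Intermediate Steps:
k(l, M) = 1 (k(l, M) = 1**2 = 1)
n(m, Q) = 1
D = 2*I*sqrt(2) (D = sqrt(-8) = 2*I*sqrt(2) ≈ 2.8284*I)
d(p) = -8 + 2*I*sqrt(2)/3 (d(p) = -8 + (2*I*sqrt(2))/3 = -8 + 2*I*sqrt(2)/3)
W(Y) = Y (W(Y) = 1*Y = Y)
1/W((d(4*2) + 6)**2) = 1/(((-8 + 2*I*sqrt(2)/3) + 6)**2) = 1/((-2 + 2*I*sqrt(2)/3)**2) = (-2 + 2*I*sqrt(2)/3)**(-2)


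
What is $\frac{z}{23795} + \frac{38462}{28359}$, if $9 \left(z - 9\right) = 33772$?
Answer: $\frac{1021874093}{674802405} \approx 1.5143$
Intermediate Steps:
$z = \frac{33853}{9}$ ($z = 9 + \frac{1}{9} \cdot 33772 = 9 + \frac{33772}{9} = \frac{33853}{9} \approx 3761.4$)
$\frac{z}{23795} + \frac{38462}{28359} = \frac{33853}{9 \cdot 23795} + \frac{38462}{28359} = \frac{33853}{9} \cdot \frac{1}{23795} + 38462 \cdot \frac{1}{28359} = \frac{33853}{214155} + \frac{38462}{28359} = \frac{1021874093}{674802405}$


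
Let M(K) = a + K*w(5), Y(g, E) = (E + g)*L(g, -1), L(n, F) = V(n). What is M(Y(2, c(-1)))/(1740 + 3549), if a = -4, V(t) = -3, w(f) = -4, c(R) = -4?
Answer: -28/5289 ≈ -0.0052940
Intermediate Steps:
L(n, F) = -3
Y(g, E) = -3*E - 3*g (Y(g, E) = (E + g)*(-3) = -3*E - 3*g)
M(K) = -4 - 4*K (M(K) = -4 + K*(-4) = -4 - 4*K)
M(Y(2, c(-1)))/(1740 + 3549) = (-4 - 4*(-3*(-4) - 3*2))/(1740 + 3549) = (-4 - 4*(12 - 6))/5289 = (-4 - 4*6)/5289 = (-4 - 24)/5289 = (1/5289)*(-28) = -28/5289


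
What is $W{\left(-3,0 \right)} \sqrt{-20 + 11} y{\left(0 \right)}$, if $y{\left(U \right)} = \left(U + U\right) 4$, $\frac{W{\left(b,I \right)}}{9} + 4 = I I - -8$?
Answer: $0$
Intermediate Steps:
$W{\left(b,I \right)} = 36 + 9 I^{2}$ ($W{\left(b,I \right)} = -36 + 9 \left(I I - -8\right) = -36 + 9 \left(I^{2} + 8\right) = -36 + 9 \left(8 + I^{2}\right) = -36 + \left(72 + 9 I^{2}\right) = 36 + 9 I^{2}$)
$y{\left(U \right)} = 8 U$ ($y{\left(U \right)} = 2 U 4 = 8 U$)
$W{\left(-3,0 \right)} \sqrt{-20 + 11} y{\left(0 \right)} = \left(36 + 9 \cdot 0^{2}\right) \sqrt{-20 + 11} \cdot 8 \cdot 0 = \left(36 + 9 \cdot 0\right) \sqrt{-9} \cdot 0 = \left(36 + 0\right) 3 i 0 = 36 \cdot 3 i 0 = 108 i 0 = 0$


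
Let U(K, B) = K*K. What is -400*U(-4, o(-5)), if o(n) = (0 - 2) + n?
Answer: -6400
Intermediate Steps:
o(n) = -2 + n
U(K, B) = K²
-400*U(-4, o(-5)) = -400*(-4)² = -400*16 = -6400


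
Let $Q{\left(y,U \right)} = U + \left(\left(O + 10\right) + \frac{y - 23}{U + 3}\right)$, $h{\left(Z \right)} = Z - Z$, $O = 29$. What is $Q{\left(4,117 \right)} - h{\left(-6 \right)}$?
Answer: $\frac{18701}{120} \approx 155.84$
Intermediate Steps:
$h{\left(Z \right)} = 0$
$Q{\left(y,U \right)} = 39 + U + \frac{-23 + y}{3 + U}$ ($Q{\left(y,U \right)} = U + \left(\left(29 + 10\right) + \frac{y - 23}{U + 3}\right) = U + \left(39 + \frac{-23 + y}{3 + U}\right) = 39 + U + \frac{-23 + y}{3 + U}$)
$Q{\left(4,117 \right)} - h{\left(-6 \right)} = \frac{94 + 4 + 117^{2} + 42 \cdot 117}{3 + 117} - 0 = \frac{94 + 4 + 13689 + 4914}{120} + 0 = \frac{1}{120} \cdot 18701 + 0 = \frac{18701}{120} + 0 = \frac{18701}{120}$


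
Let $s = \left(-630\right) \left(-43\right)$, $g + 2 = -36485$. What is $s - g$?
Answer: $63577$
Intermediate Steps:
$g = -36487$ ($g = -2 - 36485 = -36487$)
$s = 27090$
$s - g = 27090 - -36487 = 27090 + 36487 = 63577$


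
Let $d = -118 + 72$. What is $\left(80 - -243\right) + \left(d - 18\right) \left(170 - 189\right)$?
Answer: $1539$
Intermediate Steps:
$d = -46$
$\left(80 - -243\right) + \left(d - 18\right) \left(170 - 189\right) = \left(80 - -243\right) + \left(-46 - 18\right) \left(170 - 189\right) = \left(80 + 243\right) - -1216 = 323 + 1216 = 1539$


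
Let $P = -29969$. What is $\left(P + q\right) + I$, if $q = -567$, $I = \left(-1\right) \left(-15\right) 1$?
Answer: $-30521$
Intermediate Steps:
$I = 15$ ($I = 15 \cdot 1 = 15$)
$\left(P + q\right) + I = \left(-29969 - 567\right) + 15 = -30536 + 15 = -30521$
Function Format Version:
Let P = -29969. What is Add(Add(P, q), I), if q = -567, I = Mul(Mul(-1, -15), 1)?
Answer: -30521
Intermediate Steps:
I = 15 (I = Mul(15, 1) = 15)
Add(Add(P, q), I) = Add(Add(-29969, -567), 15) = Add(-30536, 15) = -30521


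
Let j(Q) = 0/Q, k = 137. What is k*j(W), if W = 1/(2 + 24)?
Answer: 0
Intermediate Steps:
W = 1/26 ≈ 0.038462
j(Q) = 0
k*j(W) = 137*0 = 0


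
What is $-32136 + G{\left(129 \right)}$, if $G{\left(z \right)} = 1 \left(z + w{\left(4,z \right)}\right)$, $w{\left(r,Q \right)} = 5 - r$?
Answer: $-32006$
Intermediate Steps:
$G{\left(z \right)} = 1 + z$ ($G{\left(z \right)} = 1 \left(z + \left(5 - 4\right)\right) = 1 \left(z + 1\right) = 1 \left(1 + z\right) = 1 + z$)
$-32136 + G{\left(129 \right)} = -32136 + \left(1 + 129\right) = -32136 + 130 = -32006$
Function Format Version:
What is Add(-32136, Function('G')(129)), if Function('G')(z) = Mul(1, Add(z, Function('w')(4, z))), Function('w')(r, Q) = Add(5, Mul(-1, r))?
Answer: -32006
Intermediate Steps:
Function('G')(z) = Add(1, z) (Function('G')(z) = Mul(1, Add(z, Add(5, Mul(-1, 4)))) = Mul(1, Add(z, Add(5, -4))) = Mul(1, Add(z, 1)) = Mul(1, Add(1, z)) = Add(1, z))
Add(-32136, Function('G')(129)) = Add(-32136, Add(1, 129)) = Add(-32136, 130) = -32006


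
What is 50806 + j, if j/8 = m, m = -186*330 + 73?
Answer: -439650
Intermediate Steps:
m = -61307 (m = -61380 + 73 = -61307)
j = -490456 (j = 8*(-61307) = -490456)
50806 + j = 50806 - 490456 = -439650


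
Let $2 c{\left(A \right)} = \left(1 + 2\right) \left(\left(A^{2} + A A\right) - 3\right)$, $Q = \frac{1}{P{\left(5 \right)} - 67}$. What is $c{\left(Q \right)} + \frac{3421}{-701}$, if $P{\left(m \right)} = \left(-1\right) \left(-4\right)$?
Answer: $- \frac{17397371}{1854846} \approx -9.3794$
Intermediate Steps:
$P{\left(m \right)} = 4$
$Q = - \frac{1}{63}$ ($Q = \frac{1}{4 - 67} = \frac{1}{-63} = - \frac{1}{63} \approx -0.015873$)
$c{\left(A \right)} = - \frac{9}{2} + 3 A^{2}$ ($c{\left(A \right)} = \frac{\left(1 + 2\right) \left(\left(A^{2} + A A\right) - 3\right)}{2} = \frac{3 \left(\left(A^{2} + A^{2}\right) - 3\right)}{2} = \frac{3 \left(2 A^{2} - 3\right)}{2} = \frac{3 \left(-3 + 2 A^{2}\right)}{2} = \frac{-9 + 6 A^{2}}{2} = - \frac{9}{2} + 3 A^{2}$)
$c{\left(Q \right)} + \frac{3421}{-701} = \left(- \frac{9}{2} + 3 \left(- \frac{1}{63}\right)^{2}\right) + \frac{3421}{-701} = \left(- \frac{9}{2} + 3 \cdot \frac{1}{3969}\right) + 3421 \left(- \frac{1}{701}\right) = \left(- \frac{9}{2} + \frac{1}{1323}\right) - \frac{3421}{701} = - \frac{11905}{2646} - \frac{3421}{701} = - \frac{17397371}{1854846}$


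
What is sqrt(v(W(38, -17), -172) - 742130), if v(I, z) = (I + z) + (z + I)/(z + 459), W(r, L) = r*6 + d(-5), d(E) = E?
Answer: I*sqrt(61124290514)/287 ≈ 861.44*I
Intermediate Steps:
W(r, L) = -5 + 6*r (W(r, L) = r*6 - 5 = 6*r - 5 = -5 + 6*r)
v(I, z) = I + z + (I + z)/(459 + z) (v(I, z) = (I + z) + (I + z)/(459 + z) = I + z + (I + z)/(459 + z))
sqrt(v(W(38, -17), -172) - 742130) = sqrt(((-172)**2 + 460*(-5 + 6*38) + 460*(-172) + (-5 + 6*38)*(-172))/(459 - 172) - 742130) = sqrt((29584 + 460*(-5 + 228) - 79120 + (-5 + 228)*(-172))/287 - 742130) = sqrt((29584 + 460*223 - 79120 + 223*(-172))/287 - 742130) = sqrt((29584 + 102580 - 79120 - 38356)/287 - 742130) = sqrt((1/287)*14688 - 742130) = sqrt(14688/287 - 742130) = sqrt(-212976622/287) = I*sqrt(61124290514)/287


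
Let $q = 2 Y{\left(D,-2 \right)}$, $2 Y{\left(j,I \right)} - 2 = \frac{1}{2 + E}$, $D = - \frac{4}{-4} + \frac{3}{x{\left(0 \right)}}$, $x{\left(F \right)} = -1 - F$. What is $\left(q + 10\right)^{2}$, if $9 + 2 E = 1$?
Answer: $\frac{529}{4} \approx 132.25$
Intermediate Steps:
$E = -4$ ($E = - \frac{9}{2} + \frac{1}{2} \cdot 1 = - \frac{9}{2} + \frac{1}{2} = -4$)
$D = -2$ ($D = - \frac{4}{-4} + \frac{3}{-1 - 0} = \left(-4\right) \left(- \frac{1}{4}\right) + \frac{3}{-1 + 0} = 1 + \frac{3}{-1} = 1 + 3 \left(-1\right) = 1 - 3 = -2$)
$Y{\left(j,I \right)} = \frac{3}{4}$ ($Y{\left(j,I \right)} = 1 + \frac{1}{2 \left(2 - 4\right)} = 1 + \frac{1}{2 \left(-2\right)} = 1 + \frac{1}{2} \left(- \frac{1}{2}\right) = 1 - \frac{1}{4} = \frac{3}{4}$)
$q = \frac{3}{2}$ ($q = 2 \cdot \frac{3}{4} = \frac{3}{2} \approx 1.5$)
$\left(q + 10\right)^{2} = \left(\frac{3}{2} + 10\right)^{2} = \left(\frac{23}{2}\right)^{2} = \frac{529}{4}$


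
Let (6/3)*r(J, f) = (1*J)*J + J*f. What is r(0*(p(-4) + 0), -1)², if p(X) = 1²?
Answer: 0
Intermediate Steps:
p(X) = 1
r(J, f) = J²/2 + J*f/2 (r(J, f) = ((1*J)*J + J*f)/2 = (J*J + J*f)/2 = (J² + J*f)/2 = J²/2 + J*f/2)
r(0*(p(-4) + 0), -1)² = ((0*(1 + 0))*(0*(1 + 0) - 1)/2)² = ((0*1)*(0*1 - 1)/2)² = ((½)*0*(0 - 1))² = ((½)*0*(-1))² = 0² = 0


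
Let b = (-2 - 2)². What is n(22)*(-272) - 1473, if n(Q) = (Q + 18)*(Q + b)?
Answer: -414913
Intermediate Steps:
b = 16 (b = (-4)² = 16)
n(Q) = (16 + Q)*(18 + Q) (n(Q) = (Q + 18)*(Q + 16) = (18 + Q)*(16 + Q) = (16 + Q)*(18 + Q))
n(22)*(-272) - 1473 = (288 + 22² + 34*22)*(-272) - 1473 = (288 + 484 + 748)*(-272) - 1473 = 1520*(-272) - 1473 = -413440 - 1473 = -414913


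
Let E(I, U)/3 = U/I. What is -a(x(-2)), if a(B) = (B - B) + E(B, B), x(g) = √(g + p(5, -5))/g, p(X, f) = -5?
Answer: -3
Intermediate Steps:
E(I, U) = 3*U/I (E(I, U) = 3*(U/I) = 3*U/I)
x(g) = √(-5 + g)/g (x(g) = √(g - 5)/g = √(-5 + g)/g)
a(B) = 3 (a(B) = (B - B) + 3*B/B = 0 + 3 = 3)
-a(x(-2)) = -1*3 = -3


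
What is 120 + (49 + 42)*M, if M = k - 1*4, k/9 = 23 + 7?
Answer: 24326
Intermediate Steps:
k = 270 (k = 9*(23 + 7) = 9*30 = 270)
M = 266 (M = 270 - 1*4 = 270 - 4 = 266)
120 + (49 + 42)*M = 120 + (49 + 42)*266 = 120 + 91*266 = 120 + 24206 = 24326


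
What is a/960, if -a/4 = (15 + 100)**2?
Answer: -2645/48 ≈ -55.104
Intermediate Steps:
a = -52900 (a = -4*(15 + 100)**2 = -4*115**2 = -4*13225 = -52900)
a/960 = -52900/960 = -52900*1/960 = -2645/48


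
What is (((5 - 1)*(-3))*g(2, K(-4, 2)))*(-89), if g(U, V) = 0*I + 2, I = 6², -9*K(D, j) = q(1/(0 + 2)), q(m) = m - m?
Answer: 2136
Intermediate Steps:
q(m) = 0
K(D, j) = 0 (K(D, j) = -⅑*0 = 0)
I = 36
g(U, V) = 2 (g(U, V) = 0*36 + 2 = 0 + 2 = 2)
(((5 - 1)*(-3))*g(2, K(-4, 2)))*(-89) = (((5 - 1)*(-3))*2)*(-89) = ((4*(-3))*2)*(-89) = -12*2*(-89) = -24*(-89) = 2136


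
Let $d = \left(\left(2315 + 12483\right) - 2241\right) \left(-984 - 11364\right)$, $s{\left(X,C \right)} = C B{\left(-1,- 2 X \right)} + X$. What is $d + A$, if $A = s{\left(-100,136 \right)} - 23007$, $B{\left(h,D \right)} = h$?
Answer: $-155077079$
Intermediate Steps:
$s{\left(X,C \right)} = X - C$ ($s{\left(X,C \right)} = C \left(-1\right) + X = - C + X = X - C$)
$d = -155053836$ ($d = \left(14798 - 2241\right) \left(-12348\right) = 12557 \left(-12348\right) = -155053836$)
$A = -23243$ ($A = \left(-100 - 136\right) - 23007 = -236 - 23007 = -23243$)
$d + A = -155053836 - 23243 = -155077079$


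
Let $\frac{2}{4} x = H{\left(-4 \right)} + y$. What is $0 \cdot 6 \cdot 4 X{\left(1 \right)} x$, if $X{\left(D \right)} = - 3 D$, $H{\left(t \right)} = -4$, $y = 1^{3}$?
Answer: $0$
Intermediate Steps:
$y = 1$
$x = -6$ ($x = 2 \left(-4 + 1\right) = 2 \left(-3\right) = -6$)
$0 \cdot 6 \cdot 4 X{\left(1 \right)} x = 0 \cdot 6 \cdot 4 \left(\left(-3\right) 1\right) \left(-6\right) = 0 \cdot 4 \left(-3\right) \left(-6\right) = 0 \left(-3\right) \left(-6\right) = 0 \left(-6\right) = 0$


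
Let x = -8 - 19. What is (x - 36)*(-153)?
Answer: 9639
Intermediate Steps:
x = -27
(x - 36)*(-153) = (-27 - 36)*(-153) = -63*(-153) = 9639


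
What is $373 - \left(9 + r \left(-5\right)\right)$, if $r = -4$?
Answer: $344$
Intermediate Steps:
$373 - \left(9 + r \left(-5\right)\right) = 373 - \left(9 - -20\right) = 373 - \left(9 + 20\right) = 373 - 29 = 344$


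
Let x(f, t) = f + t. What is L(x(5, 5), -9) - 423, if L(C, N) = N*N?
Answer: -342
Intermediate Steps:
L(C, N) = N²
L(x(5, 5), -9) - 423 = (-9)² - 423 = 81 - 423 = -342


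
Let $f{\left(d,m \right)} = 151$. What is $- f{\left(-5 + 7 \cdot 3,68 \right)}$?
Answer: $-151$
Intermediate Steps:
$- f{\left(-5 + 7 \cdot 3,68 \right)} = \left(-1\right) 151 = -151$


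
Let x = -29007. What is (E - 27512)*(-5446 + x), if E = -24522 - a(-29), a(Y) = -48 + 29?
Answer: 1792072795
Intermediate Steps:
a(Y) = -19
E = -24503 (E = -24522 - 1*(-19) = -24522 + 19 = -24503)
(E - 27512)*(-5446 + x) = (-24503 - 27512)*(-5446 - 29007) = -52015*(-34453) = 1792072795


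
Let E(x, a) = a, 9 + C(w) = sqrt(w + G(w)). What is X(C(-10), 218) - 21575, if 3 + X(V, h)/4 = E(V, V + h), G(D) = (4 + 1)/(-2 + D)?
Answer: -20751 + 10*I*sqrt(15)/3 ≈ -20751.0 + 12.91*I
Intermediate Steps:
G(D) = 5/(-2 + D)
C(w) = -9 + sqrt(w + 5/(-2 + w))
X(V, h) = -12 + 4*V + 4*h (X(V, h) = -12 + 4*(V + h) = -12 + (4*V + 4*h) = -12 + 4*V + 4*h)
X(C(-10), 218) - 21575 = (-12 + 4*(-9 + sqrt((5 - 10*(-2 - 10))/(-2 - 10))) + 4*218) - 21575 = (-12 + 4*(-9 + sqrt((5 - 10*(-12))/(-12))) + 872) - 21575 = (-12 + 4*(-9 + sqrt(-(5 + 120)/12)) + 872) - 21575 = (-12 + 4*(-9 + sqrt(-1/12*125)) + 872) - 21575 = (-12 + 4*(-9 + sqrt(-125/12)) + 872) - 21575 = (-12 + 4*(-9 + 5*I*sqrt(15)/6) + 872) - 21575 = (-12 + (-36 + 10*I*sqrt(15)/3) + 872) - 21575 = (824 + 10*I*sqrt(15)/3) - 21575 = -20751 + 10*I*sqrt(15)/3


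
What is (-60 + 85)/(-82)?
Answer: -25/82 ≈ -0.30488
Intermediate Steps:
(-60 + 85)/(-82) = -1/82*25 = -25/82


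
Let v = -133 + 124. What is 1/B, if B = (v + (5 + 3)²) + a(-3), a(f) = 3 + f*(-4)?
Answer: 1/70 ≈ 0.014286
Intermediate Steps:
v = -9
a(f) = 3 - 4*f
B = 70 (B = (-9 + (5 + 3)²) + (3 - 4*(-3)) = (-9 + 8²) + (3 + 12) = (-9 + 64) + 15 = 55 + 15 = 70)
1/B = 1/70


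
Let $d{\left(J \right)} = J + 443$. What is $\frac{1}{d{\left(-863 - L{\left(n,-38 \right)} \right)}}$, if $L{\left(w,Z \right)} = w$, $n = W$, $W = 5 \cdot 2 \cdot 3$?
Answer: $- \frac{1}{450} \approx -0.0022222$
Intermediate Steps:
$W = 30$ ($W = 10 \cdot 3 = 30$)
$n = 30$
$d{\left(J \right)} = 443 + J$
$\frac{1}{d{\left(-863 - L{\left(n,-38 \right)} \right)}} = \frac{1}{443 - 893} = \frac{1}{-450} = - \frac{1}{450}$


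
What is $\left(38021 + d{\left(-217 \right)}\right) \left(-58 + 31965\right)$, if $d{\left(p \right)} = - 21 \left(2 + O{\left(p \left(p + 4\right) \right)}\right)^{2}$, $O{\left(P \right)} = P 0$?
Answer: $1210455859$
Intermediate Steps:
$O{\left(P \right)} = 0$
$d{\left(p \right)} = -84$ ($d{\left(p \right)} = - 21 \left(2 + 0\right)^{2} = - 21 \cdot 2^{2} = \left(-21\right) 4 = -84$)
$\left(38021 + d{\left(-217 \right)}\right) \left(-58 + 31965\right) = \left(38021 - 84\right) \left(-58 + 31965\right) = 37937 \cdot 31907 = 1210455859$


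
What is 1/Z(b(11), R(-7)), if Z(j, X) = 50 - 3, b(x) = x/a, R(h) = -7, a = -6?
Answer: 1/47 ≈ 0.021277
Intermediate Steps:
b(x) = -x/6 (b(x) = x/(-6) = x*(-1/6) = -x/6)
Z(j, X) = 47
1/Z(b(11), R(-7)) = 1/47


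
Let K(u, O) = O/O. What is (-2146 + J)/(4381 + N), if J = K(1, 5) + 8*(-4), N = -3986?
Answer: -2177/395 ≈ -5.5114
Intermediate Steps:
K(u, O) = 1
J = -31 (J = 1 + 8*(-4) = 1 - 32 = -31)
(-2146 + J)/(4381 + N) = (-2146 - 31)/(4381 - 3986) = -2177/395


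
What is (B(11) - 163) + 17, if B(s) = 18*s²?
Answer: 2032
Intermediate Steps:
(B(11) - 163) + 17 = (18*11² - 163) + 17 = (18*121 - 163) + 17 = (2178 - 163) + 17 = 2015 + 17 = 2032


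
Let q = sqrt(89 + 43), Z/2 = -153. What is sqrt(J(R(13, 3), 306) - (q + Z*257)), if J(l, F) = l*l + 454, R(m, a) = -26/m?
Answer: sqrt(79100 - 2*sqrt(33)) ≈ 281.23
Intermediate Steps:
Z = -306 (Z = 2*(-153) = -306)
J(l, F) = 454 + l**2 (J(l, F) = l**2 + 454 = 454 + l**2)
q = 2*sqrt(33) (q = sqrt(132) = 2*sqrt(33) ≈ 11.489)
sqrt(J(R(13, 3), 306) - (q + Z*257)) = sqrt((454 + (-26/13)**2) - (2*sqrt(33) - 306*257)) = sqrt((454 + (-26*1/13)**2) - (2*sqrt(33) - 78642)) = sqrt((454 + (-2)**2) - (-78642 + 2*sqrt(33))) = sqrt((454 + 4) + (78642 - 2*sqrt(33))) = sqrt(458 + (78642 - 2*sqrt(33))) = sqrt(79100 - 2*sqrt(33))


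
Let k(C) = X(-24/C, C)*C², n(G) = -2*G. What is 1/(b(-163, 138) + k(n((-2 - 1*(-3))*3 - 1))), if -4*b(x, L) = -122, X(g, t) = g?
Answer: 2/253 ≈ 0.0079051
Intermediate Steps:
b(x, L) = 61/2 (b(x, L) = -¼*(-122) = 61/2)
k(C) = -24*C (k(C) = (-24/C)*C² = -24*C)
1/(b(-163, 138) + k(n((-2 - 1*(-3))*3 - 1))) = 1/(61/2 - (-48)*((-2 - 1*(-3))*3 - 1)) = 1/(61/2 - (-48)*((-2 + 3)*3 - 1)) = 1/(61/2 - (-48)*(1*3 - 1)) = 1/(61/2 - (-48)*(3 - 1)) = 1/(61/2 - (-48)*2) = 1/(61/2 - 24*(-4)) = 1/(61/2 + 96) = 1/(253/2) = 2/253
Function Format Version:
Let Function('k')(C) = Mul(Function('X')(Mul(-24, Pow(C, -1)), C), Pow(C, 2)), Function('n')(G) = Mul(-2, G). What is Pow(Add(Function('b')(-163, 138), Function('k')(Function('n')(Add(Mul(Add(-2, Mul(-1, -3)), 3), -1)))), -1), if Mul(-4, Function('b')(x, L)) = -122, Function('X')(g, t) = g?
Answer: Rational(2, 253) ≈ 0.0079051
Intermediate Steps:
Function('b')(x, L) = Rational(61, 2) (Function('b')(x, L) = Mul(Rational(-1, 4), -122) = Rational(61, 2))
Function('k')(C) = Mul(-24, C) (Function('k')(C) = Mul(Mul(-24, Pow(C, -1)), Pow(C, 2)) = Mul(-24, C))
Pow(Add(Function('b')(-163, 138), Function('k')(Function('n')(Add(Mul(Add(-2, Mul(-1, -3)), 3), -1)))), -1) = Pow(Add(Rational(61, 2), Mul(-24, Mul(-2, Add(Mul(Add(-2, Mul(-1, -3)), 3), -1)))), -1) = Pow(Add(Rational(61, 2), Mul(-24, Mul(-2, Add(Mul(Add(-2, 3), 3), -1)))), -1) = Pow(Add(Rational(61, 2), Mul(-24, Mul(-2, Add(Mul(1, 3), -1)))), -1) = Pow(Add(Rational(61, 2), Mul(-24, Mul(-2, Add(3, -1)))), -1) = Pow(Add(Rational(61, 2), Mul(-24, Mul(-2, 2))), -1) = Pow(Add(Rational(61, 2), Mul(-24, -4)), -1) = Pow(Add(Rational(61, 2), 96), -1) = Pow(Rational(253, 2), -1) = Rational(2, 253)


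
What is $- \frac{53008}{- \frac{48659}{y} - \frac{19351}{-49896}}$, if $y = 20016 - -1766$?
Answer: $\frac{28805466146688}{1003192991} \approx 28714.0$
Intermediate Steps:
$y = 21782$ ($y = 20016 + 1766 = 21782$)
$- \frac{53008}{- \frac{48659}{y} - \frac{19351}{-49896}} = - \frac{53008}{- \frac{48659}{21782} - \frac{19351}{-49896}} = - \frac{53008}{\left(-48659\right) \frac{1}{21782} - - \frac{19351}{49896}} = - \frac{53008}{- \frac{48659}{21782} + \frac{19351}{49896}} = - \frac{53008}{- \frac{1003192991}{543417336}} = \left(-53008\right) \left(- \frac{543417336}{1003192991}\right) = \frac{28805466146688}{1003192991}$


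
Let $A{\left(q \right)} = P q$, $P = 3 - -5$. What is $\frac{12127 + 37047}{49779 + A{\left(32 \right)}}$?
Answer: $\frac{49174}{50035} \approx 0.98279$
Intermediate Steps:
$P = 8$ ($P = 3 + 5 = 8$)
$A{\left(q \right)} = 8 q$
$\frac{12127 + 37047}{49779 + A{\left(32 \right)}} = \frac{12127 + 37047}{49779 + 8 \cdot 32} = \frac{49174}{49779 + 256} = \frac{49174}{50035}$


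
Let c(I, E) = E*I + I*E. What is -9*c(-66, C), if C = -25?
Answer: -29700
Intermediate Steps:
c(I, E) = 2*E*I (c(I, E) = E*I + E*I = 2*E*I)
-9*c(-66, C) = -18*(-25)*(-66) = -9*3300 = -29700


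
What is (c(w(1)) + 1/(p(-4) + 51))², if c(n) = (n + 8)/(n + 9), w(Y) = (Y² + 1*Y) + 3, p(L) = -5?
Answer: 23409/25921 ≈ 0.90309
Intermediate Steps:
w(Y) = 3 + Y + Y² (w(Y) = (Y² + Y) + 3 = (Y + Y²) + 3 = 3 + Y + Y²)
c(n) = (8 + n)/(9 + n)
(c(w(1)) + 1/(p(-4) + 51))² = ((8 + (3 + 1 + 1²))/(9 + (3 + 1 + 1²)) + 1/(-5 + 51))² = ((8 + (3 + 1 + 1))/(9 + (3 + 1 + 1)) + 1/46)² = ((8 + 5)/(9 + 5) + 1/46)² = (13/14 + 1/46)² = (153/161)² = 23409/25921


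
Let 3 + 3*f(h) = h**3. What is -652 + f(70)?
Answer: 341041/3 ≈ 1.1368e+5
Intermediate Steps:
f(h) = -1 + h**3/3
-652 + f(70) = -652 + (-1 + (1/3)*70**3) = -652 + (-1 + (1/3)*343000) = -652 + (-1 + 343000/3) = -652 + 342997/3 = 341041/3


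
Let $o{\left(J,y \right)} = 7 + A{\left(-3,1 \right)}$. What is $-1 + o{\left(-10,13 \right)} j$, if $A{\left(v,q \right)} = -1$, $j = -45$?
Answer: $-271$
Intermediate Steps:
$o{\left(J,y \right)} = 6$ ($o{\left(J,y \right)} = 7 - 1 = 6$)
$-1 + o{\left(-10,13 \right)} j = -1 + 6 \left(-45\right) = -1 - 270 = -271$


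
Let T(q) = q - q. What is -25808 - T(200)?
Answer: -25808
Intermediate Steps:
T(q) = 0
-25808 - T(200) = -25808 - 1*0 = -25808 + 0 = -25808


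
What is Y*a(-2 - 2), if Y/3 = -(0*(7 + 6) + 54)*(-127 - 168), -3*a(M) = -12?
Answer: 191160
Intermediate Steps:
a(M) = 4 (a(M) = -1/3*(-12) = 4)
Y = 47790 (Y = 3*(-(0*(7 + 6) + 54)*(-127 - 168)) = 3*(-(0*13 + 54)*(-295)) = 3*(-(0 + 54)*(-295)) = 3*(-54*(-295)) = 3*(-1*(-15930)) = 3*15930 = 47790)
Y*a(-2 - 2) = 47790*4 = 191160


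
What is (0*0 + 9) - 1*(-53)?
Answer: 62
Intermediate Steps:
(0*0 + 9) - 1*(-53) = (0 + 9) + 53 = 9 + 53 = 62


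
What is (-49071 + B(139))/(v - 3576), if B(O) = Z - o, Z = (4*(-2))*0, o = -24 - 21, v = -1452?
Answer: 8171/838 ≈ 9.7506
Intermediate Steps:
o = -45
Z = 0 (Z = -8*0 = 0)
B(O) = 45 (B(O) = 0 - 1*(-45) = 0 + 45 = 45)
(-49071 + B(139))/(v - 3576) = (-49071 + 45)/(-1452 - 3576) = -49026/(-5028) = -49026*(-1/5028) = 8171/838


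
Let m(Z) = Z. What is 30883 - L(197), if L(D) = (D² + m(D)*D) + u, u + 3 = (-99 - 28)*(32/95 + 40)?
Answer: -3952876/95 ≈ -41609.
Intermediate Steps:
u = -486949/95 (u = -3 + (-99 - 28)*(32/95 + 40) = -3 - 127*(32*(1/95) + 40) = -3 - 127*(32/95 + 40) = -3 - 127*3832/95 = -3 - 486664/95 = -486949/95 ≈ -5125.8)
L(D) = -486949/95 + 2*D² (L(D) = (D² + D*D) - 486949/95 = (D² + D²) - 486949/95 = 2*D² - 486949/95 = -486949/95 + 2*D²)
30883 - L(197) = 30883 - (-486949/95 + 2*197²) = 30883 - (-486949/95 + 2*38809) = 30883 - (-486949/95 + 77618) = 30883 - 1*6886761/95 = 30883 - 6886761/95 = -3952876/95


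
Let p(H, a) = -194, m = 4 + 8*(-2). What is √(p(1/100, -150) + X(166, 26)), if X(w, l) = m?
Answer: I*√206 ≈ 14.353*I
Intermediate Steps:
m = -12 (m = 4 - 16 = -12)
X(w, l) = -12
√(p(1/100, -150) + X(166, 26)) = √(-194 - 12) = √(-206) = I*√206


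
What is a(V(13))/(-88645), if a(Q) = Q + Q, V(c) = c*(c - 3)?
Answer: -52/17729 ≈ -0.0029330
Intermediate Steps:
V(c) = c*(-3 + c)
a(Q) = 2*Q
a(V(13))/(-88645) = (2*(13*(-3 + 13)))/(-88645) = (2*(13*10))*(-1/88645) = (2*130)*(-1/88645) = 260*(-1/88645) = -52/17729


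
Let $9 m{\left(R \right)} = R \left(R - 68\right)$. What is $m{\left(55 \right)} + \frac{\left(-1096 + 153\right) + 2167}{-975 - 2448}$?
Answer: $- \frac{819487}{10269} \approx -79.802$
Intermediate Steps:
$m{\left(R \right)} = \frac{R \left(-68 + R\right)}{9}$ ($m{\left(R \right)} = \frac{R \left(R - 68\right)}{9} = \frac{R \left(-68 + R\right)}{9}$)
$m{\left(55 \right)} + \frac{\left(-1096 + 153\right) + 2167}{-975 - 2448} = \frac{1}{9} \cdot 55 \left(-68 + 55\right) + \frac{\left(-1096 + 153\right) + 2167}{-975 - 2448} = \frac{1}{9} \cdot 55 \left(-13\right) + \frac{-943 + 2167}{-3423} = - \frac{715}{9} + 1224 \left(- \frac{1}{3423}\right) = - \frac{715}{9} - \frac{408}{1141} = - \frac{819487}{10269}$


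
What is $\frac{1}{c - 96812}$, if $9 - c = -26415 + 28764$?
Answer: $- \frac{1}{99152} \approx -1.0086 \cdot 10^{-5}$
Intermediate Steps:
$c = -2340$ ($c = 9 - \left(-26415 + 28764\right) = 9 - 2349 = -2340$)
$\frac{1}{c - 96812} = \frac{1}{-2340 - 96812} = \frac{1}{-99152} = - \frac{1}{99152}$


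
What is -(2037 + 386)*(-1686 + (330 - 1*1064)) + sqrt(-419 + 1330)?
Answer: 5863660 + sqrt(911) ≈ 5.8637e+6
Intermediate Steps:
-(2037 + 386)*(-1686 + (330 - 1*1064)) + sqrt(-419 + 1330) = -2423*(-1686 + (330 - 1064)) + sqrt(911) = -2423*(-1686 - 734) + sqrt(911) = -2423*(-2420) + sqrt(911) = -1*(-5863660) + sqrt(911) = 5863660 + sqrt(911)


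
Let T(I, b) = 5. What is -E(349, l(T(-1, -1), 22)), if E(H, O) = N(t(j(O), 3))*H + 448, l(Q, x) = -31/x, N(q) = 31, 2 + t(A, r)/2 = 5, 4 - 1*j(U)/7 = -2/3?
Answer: -11267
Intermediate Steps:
j(U) = 98/3 (j(U) = 28 - (-14)/3 = 28 - 7*(-⅔) = 28 + 14/3 = 98/3)
t(A, r) = 6 (t(A, r) = -4 + 2*5 = -4 + 10 = 6)
E(H, O) = 448 + 31*H (E(H, O) = 31*H + 448 = 448 + 31*H)
-E(349, l(T(-1, -1), 22)) = -(448 + 31*349) = -(448 + 10819) = -1*11267 = -11267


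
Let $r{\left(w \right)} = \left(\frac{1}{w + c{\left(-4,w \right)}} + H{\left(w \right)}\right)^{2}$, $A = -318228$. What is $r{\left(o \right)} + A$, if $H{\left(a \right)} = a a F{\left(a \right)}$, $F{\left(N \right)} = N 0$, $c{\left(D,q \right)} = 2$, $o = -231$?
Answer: $- \frac{16688194547}{52441} \approx -3.1823 \cdot 10^{5}$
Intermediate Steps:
$F{\left(N \right)} = 0$
$H{\left(a \right)} = 0$ ($H{\left(a \right)} = a a 0 = a^{2} \cdot 0 = 0$)
$r{\left(w \right)} = \frac{1}{\left(2 + w\right)^{2}}$ ($r{\left(w \right)} = \left(\frac{1}{w + 2} + 0\right)^{2} = \left(\frac{1}{2 + w} + 0\right)^{2} = \left(\frac{1}{2 + w}\right)^{2} = \frac{1}{\left(2 + w\right)^{2}}$)
$r{\left(o \right)} + A = \frac{1}{\left(2 - 231\right)^{2}} - 318228 = \frac{1}{52441} - 318228 = - \frac{16688194547}{52441}$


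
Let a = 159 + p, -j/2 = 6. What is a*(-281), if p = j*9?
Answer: -14331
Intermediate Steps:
j = -12 (j = -2*6 = -12)
p = -108 (p = -12*9 = -108)
a = 51 (a = 159 - 108 = 51)
a*(-281) = 51*(-281) = -14331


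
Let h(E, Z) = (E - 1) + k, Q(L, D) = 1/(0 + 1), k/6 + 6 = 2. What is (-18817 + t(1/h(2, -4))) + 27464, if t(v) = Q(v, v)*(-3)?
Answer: 8644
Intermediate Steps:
k = -24 (k = -36 + 6*2 = -36 + 12 = -24)
Q(L, D) = 1 (Q(L, D) = 1/1 = 1)
h(E, Z) = -25 + E (h(E, Z) = (E - 1) - 24 = (-1 + E) - 24 = -25 + E)
t(v) = -3 (t(v) = 1*(-3) = -3)
(-18817 + t(1/h(2, -4))) + 27464 = (-18817 - 3) + 27464 = -18820 + 27464 = 8644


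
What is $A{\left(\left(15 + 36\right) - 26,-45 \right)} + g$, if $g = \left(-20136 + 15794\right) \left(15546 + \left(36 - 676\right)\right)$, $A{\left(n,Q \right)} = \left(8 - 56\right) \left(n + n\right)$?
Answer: $-64724252$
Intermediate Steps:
$A{\left(n,Q \right)} = - 96 n$ ($A{\left(n,Q \right)} = - 48 \cdot 2 n = - 96 n$)
$g = -64721852$ ($g = - 4342 \left(15546 + \left(36 - 676\right)\right) = - 4342 \left(15546 - 640\right) = \left(-4342\right) 14906 = -64721852$)
$A{\left(\left(15 + 36\right) - 26,-45 \right)} + g = - 96 \left(\left(15 + 36\right) - 26\right) - 64721852 = - 96 \left(51 - 26\right) - 64721852 = \left(-96\right) 25 - 64721852 = -2400 - 64721852 = -64724252$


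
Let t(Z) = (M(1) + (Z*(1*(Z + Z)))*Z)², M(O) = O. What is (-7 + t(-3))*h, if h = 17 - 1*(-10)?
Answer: 75654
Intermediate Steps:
h = 27 (h = 17 + 10 = 27)
t(Z) = (1 + 2*Z³)² (t(Z) = (1 + (Z*(1*(Z + Z)))*Z)² = (1 + (Z*(1*(2*Z)))*Z)² = (1 + (Z*(2*Z))*Z)² = (1 + (2*Z²)*Z)² = (1 + 2*Z³)²)
(-7 + t(-3))*h = (-7 + (1 + 2*(-3)³)²)*27 = (-7 + (1 + 2*(-27))²)*27 = (-7 + (1 - 54)²)*27 = (-7 + (-53)²)*27 = (-7 + 2809)*27 = 2802*27 = 75654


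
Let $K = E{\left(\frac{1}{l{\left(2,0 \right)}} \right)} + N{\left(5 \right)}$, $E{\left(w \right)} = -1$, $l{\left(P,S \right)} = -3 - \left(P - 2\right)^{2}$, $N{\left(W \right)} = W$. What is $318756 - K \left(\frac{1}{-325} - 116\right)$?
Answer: $\frac{103746504}{325} \approx 3.1922 \cdot 10^{5}$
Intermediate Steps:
$l{\left(P,S \right)} = -3 - \left(-2 + P\right)^{2}$
$K = 4$ ($K = -1 + 5 = 4$)
$318756 - K \left(\frac{1}{-325} - 116\right) = 318756 - 4 \left(\frac{1}{-325} - 116\right) = 318756 - 4 \left(- \frac{1}{325} - 116\right) = 318756 - 4 \left(- \frac{37701}{325}\right) = 318756 - - \frac{150804}{325} = 318756 + \frac{150804}{325} = \frac{103746504}{325}$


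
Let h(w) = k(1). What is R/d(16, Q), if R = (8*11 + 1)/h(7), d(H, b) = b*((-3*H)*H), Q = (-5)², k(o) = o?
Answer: -89/19200 ≈ -0.0046354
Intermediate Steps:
h(w) = 1
Q = 25
d(H, b) = -3*b*H² (d(H, b) = b*(-3*H²) = -3*b*H²)
R = 89 (R = (8*11 + 1)/1 = (88 + 1)*1 = 89*1 = 89)
R/d(16, Q) = 89/((-3*25*16²)) = 89/((-3*25*256)) = 89/(-19200) = 89*(-1/19200) = -89/19200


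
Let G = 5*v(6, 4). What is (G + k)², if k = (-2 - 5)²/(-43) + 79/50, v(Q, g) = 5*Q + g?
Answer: 134283403809/4622500 ≈ 29050.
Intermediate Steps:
v(Q, g) = g + 5*Q
G = 170 (G = 5*(4 + 5*6) = 5*(4 + 30) = 5*34 = 170)
k = 947/2150 (k = (-7)²*(-1/43) + 79*(1/50) = 49*(-1/43) + 79/50 = -49/43 + 79/50 = 947/2150 ≈ 0.44046)
(G + k)² = (170 + 947/2150)² = (366447/2150)² = 134283403809/4622500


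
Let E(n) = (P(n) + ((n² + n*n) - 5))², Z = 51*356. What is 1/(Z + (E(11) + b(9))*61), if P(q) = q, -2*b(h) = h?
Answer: 2/7539251 ≈ 2.6528e-7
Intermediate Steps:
b(h) = -h/2
Z = 18156
E(n) = (-5 + n + 2*n²)² (E(n) = (n + ((n² + n*n) - 5))² = (n + ((n² + n²) - 5))² = (n + (2*n² - 5))² = (n + (-5 + 2*n²))² = (-5 + n + 2*n²)²)
1/(Z + (E(11) + b(9))*61) = 1/(18156 + ((-5 + 11 + 2*11²)² - ½*9)*61) = 1/(18156 + ((-5 + 11 + 2*121)² - 9/2)*61) = 1/(18156 + ((-5 + 11 + 242)² - 9/2)*61) = 1/(18156 + (248² - 9/2)*61) = 1/(18156 + (61504 - 9/2)*61) = 1/(18156 + (122999/2)*61) = 1/(18156 + 7502939/2) = 1/(7539251/2) = 2/7539251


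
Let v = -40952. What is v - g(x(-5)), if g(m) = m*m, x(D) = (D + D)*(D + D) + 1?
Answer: -51153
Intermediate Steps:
x(D) = 1 + 4*D² (x(D) = (2*D)*(2*D) + 1 = 4*D² + 1 = 1 + 4*D²)
g(m) = m²
v - g(x(-5)) = -40952 - (1 + 4*(-5)²)² = -40952 - (1 + 4*25)² = -40952 - (1 + 100)² = -40952 - 1*101² = -40952 - 1*10201 = -40952 - 10201 = -51153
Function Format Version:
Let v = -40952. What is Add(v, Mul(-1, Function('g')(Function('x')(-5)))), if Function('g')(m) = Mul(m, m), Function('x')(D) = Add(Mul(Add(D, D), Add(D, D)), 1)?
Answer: -51153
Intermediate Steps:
Function('x')(D) = Add(1, Mul(4, Pow(D, 2))) (Function('x')(D) = Add(Mul(Mul(2, D), Mul(2, D)), 1) = Add(Mul(4, Pow(D, 2)), 1) = Add(1, Mul(4, Pow(D, 2))))
Function('g')(m) = Pow(m, 2)
Add(v, Mul(-1, Function('g')(Function('x')(-5)))) = Add(-40952, Mul(-1, Pow(Add(1, Mul(4, Pow(-5, 2))), 2))) = Add(-40952, Mul(-1, Pow(Add(1, Mul(4, 25)), 2))) = Add(-40952, Mul(-1, Pow(Add(1, 100), 2))) = Add(-40952, Mul(-1, Pow(101, 2))) = Add(-40952, Mul(-1, 10201)) = Add(-40952, -10201) = -51153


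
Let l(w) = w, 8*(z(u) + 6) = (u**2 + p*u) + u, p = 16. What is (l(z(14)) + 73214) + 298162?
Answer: 1485697/4 ≈ 3.7142e+5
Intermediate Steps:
z(u) = -6 + u**2/8 + 17*u/8 (z(u) = -6 + ((u**2 + 16*u) + u)/8 = -6 + (u**2 + 17*u)/8 = -6 + (u**2/8 + 17*u/8) = -6 + u**2/8 + 17*u/8)
(l(z(14)) + 73214) + 298162 = ((-6 + (1/8)*14**2 + (17/8)*14) + 73214) + 298162 = ((-6 + (1/8)*196 + 119/4) + 73214) + 298162 = ((-6 + 49/2 + 119/4) + 73214) + 298162 = (193/4 + 73214) + 298162 = 293049/4 + 298162 = 1485697/4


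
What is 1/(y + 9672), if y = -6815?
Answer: 1/2857 ≈ 0.00035002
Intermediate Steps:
1/(y + 9672) = 1/(-6815 + 9672) = 1/2857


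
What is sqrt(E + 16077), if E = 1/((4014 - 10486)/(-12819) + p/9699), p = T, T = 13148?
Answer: 3*sqrt(2655133694229461335)/38552690 ≈ 126.80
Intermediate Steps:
p = 13148
E = 41443827/77105380 (E = 1/((4014 - 10486)/(-12819) + 13148/9699) = 1/(-6472*(-1/12819) + 13148*(1/9699)) = 1/(6472/12819 + 13148/9699) = 1/(77105380/41443827) = 41443827/77105380 ≈ 0.53750)
sqrt(E + 16077) = sqrt(41443827/77105380 + 16077) = sqrt(1239664638087/77105380) = 3*sqrt(2655133694229461335)/38552690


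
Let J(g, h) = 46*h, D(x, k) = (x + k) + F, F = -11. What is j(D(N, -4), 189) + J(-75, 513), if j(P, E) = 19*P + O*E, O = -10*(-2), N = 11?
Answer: 27302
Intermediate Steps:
O = 20
D(x, k) = -11 + k + x (D(x, k) = (x + k) - 11 = (k + x) - 11 = -11 + k + x)
j(P, E) = 19*P + 20*E
j(D(N, -4), 189) + J(-75, 513) = (19*(-11 - 4 + 11) + 20*189) + 46*513 = (19*(-4) + 3780) + 23598 = (-76 + 3780) + 23598 = 3704 + 23598 = 27302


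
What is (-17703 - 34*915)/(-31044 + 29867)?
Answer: 48813/1177 ≈ 41.472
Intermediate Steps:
(-17703 - 34*915)/(-31044 + 29867) = (-17703 - 31110)/(-1177) = -48813*(-1/1177) = 48813/1177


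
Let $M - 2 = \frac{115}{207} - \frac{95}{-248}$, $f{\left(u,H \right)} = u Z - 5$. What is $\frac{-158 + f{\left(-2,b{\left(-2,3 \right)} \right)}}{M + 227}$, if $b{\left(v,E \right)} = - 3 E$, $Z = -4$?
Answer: $- \frac{345960}{513223} \approx -0.67409$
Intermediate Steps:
$f{\left(u,H \right)} = -5 - 4 u$ ($f{\left(u,H \right)} = u \left(-4\right) - 5 = - 4 u - 5 = -5 - 4 u$)
$M = \frac{6559}{2232}$ ($M = 2 + \left(\frac{115}{207} - \frac{95}{-248}\right) = 2 + \left(115 \cdot \frac{1}{207} - - \frac{95}{248}\right) = 2 + \left(\frac{5}{9} + \frac{95}{248}\right) = 2 + \frac{2095}{2232} = \frac{6559}{2232} \approx 2.9386$)
$\frac{-158 + f{\left(-2,b{\left(-2,3 \right)} \right)}}{M + 227} = \frac{-158 - -3}{\frac{6559}{2232} + 227} = \frac{-158 + \left(-5 + 8\right)}{\frac{513223}{2232}} = \left(-158 + 3\right) \frac{2232}{513223} = \left(-155\right) \frac{2232}{513223} = - \frac{345960}{513223}$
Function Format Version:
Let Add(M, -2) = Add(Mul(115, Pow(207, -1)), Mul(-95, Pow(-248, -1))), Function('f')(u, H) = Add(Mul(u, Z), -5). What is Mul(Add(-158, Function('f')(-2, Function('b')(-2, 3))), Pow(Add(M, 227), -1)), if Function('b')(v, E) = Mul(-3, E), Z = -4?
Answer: Rational(-345960, 513223) ≈ -0.67409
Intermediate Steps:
Function('f')(u, H) = Add(-5, Mul(-4, u)) (Function('f')(u, H) = Add(Mul(u, -4), -5) = Add(Mul(-4, u), -5) = Add(-5, Mul(-4, u)))
M = Rational(6559, 2232) (M = Add(2, Add(Mul(115, Pow(207, -1)), Mul(-95, Pow(-248, -1)))) = Add(2, Add(Mul(115, Rational(1, 207)), Mul(-95, Rational(-1, 248)))) = Add(2, Add(Rational(5, 9), Rational(95, 248))) = Add(2, Rational(2095, 2232)) = Rational(6559, 2232) ≈ 2.9386)
Mul(Add(-158, Function('f')(-2, Function('b')(-2, 3))), Pow(Add(M, 227), -1)) = Mul(Add(-158, Add(-5, Mul(-4, -2))), Pow(Add(Rational(6559, 2232), 227), -1)) = Mul(Add(-158, Add(-5, 8)), Pow(Rational(513223, 2232), -1)) = Mul(Add(-158, 3), Rational(2232, 513223)) = Mul(-155, Rational(2232, 513223)) = Rational(-345960, 513223)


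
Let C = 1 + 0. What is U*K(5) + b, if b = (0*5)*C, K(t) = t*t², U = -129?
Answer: -16125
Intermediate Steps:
C = 1
K(t) = t³
b = 0 (b = (0*5)*1 = 0*1 = 0)
U*K(5) + b = -129*5³ + 0 = -129*125 + 0 = -16125 + 0 = -16125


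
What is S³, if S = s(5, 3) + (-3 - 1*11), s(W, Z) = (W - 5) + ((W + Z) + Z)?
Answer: -27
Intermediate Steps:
s(W, Z) = -5 + 2*W + 2*Z (s(W, Z) = (-5 + W) + (W + 2*Z) = -5 + 2*W + 2*Z)
S = -3 (S = (-5 + 2*5 + 2*3) + (-3 - 1*11) = (-5 + 10 + 6) + (-3 - 11) = 11 - 14 = -3)
S³ = (-3)³ = -27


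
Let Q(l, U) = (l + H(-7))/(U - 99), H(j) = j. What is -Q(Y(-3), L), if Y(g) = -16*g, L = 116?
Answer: -41/17 ≈ -2.4118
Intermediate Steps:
Q(l, U) = (-7 + l)/(-99 + U) (Q(l, U) = (l - 7)/(U - 99) = (-7 + l)/(-99 + U))
-Q(Y(-3), L) = -(-7 - 16*(-3))/(-99 + 116) = -(-7 + 48)/17 = -41/17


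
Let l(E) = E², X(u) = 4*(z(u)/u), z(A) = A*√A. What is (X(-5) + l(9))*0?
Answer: 0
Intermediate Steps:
z(A) = A^(3/2)
X(u) = 4*√u (X(u) = 4*(u^(3/2)/u) = 4*√u)
(X(-5) + l(9))*0 = (4*√(-5) + 9²)*0 = (4*(I*√5) + 81)*0 = (4*I*√5 + 81)*0 = (81 + 4*I*√5)*0 = 0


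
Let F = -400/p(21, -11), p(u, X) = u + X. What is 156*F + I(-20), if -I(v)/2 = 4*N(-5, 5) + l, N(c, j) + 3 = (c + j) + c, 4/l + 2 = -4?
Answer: -18524/3 ≈ -6174.7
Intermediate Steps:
l = -⅔ (l = 4/(-2 - 4) = 4/(-6) = 4*(-⅙) = -⅔ ≈ -0.66667)
N(c, j) = -3 + j + 2*c (N(c, j) = -3 + ((c + j) + c) = -3 + (j + 2*c) = -3 + j + 2*c)
p(u, X) = X + u
I(v) = 196/3 (I(v) = -2*(4*(-3 + 5 + 2*(-5)) - ⅔) = -2*(4*(-3 + 5 - 10) - ⅔) = -2*(4*(-8) - ⅔) = -2*(-32 - ⅔) = -2*(-98/3) = 196/3)
F = -40 (F = -400/(-11 + 21) = -400/10 = -400*⅒ = -40)
156*F + I(-20) = 156*(-40) + 196/3 = -6240 + 196/3 = -18524/3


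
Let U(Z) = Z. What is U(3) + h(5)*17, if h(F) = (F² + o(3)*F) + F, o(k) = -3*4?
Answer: -507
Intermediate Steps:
o(k) = -12
h(F) = F² - 11*F (h(F) = (F² - 12*F) + F = F² - 11*F)
U(3) + h(5)*17 = 3 + (5*(-11 + 5))*17 = 3 + (5*(-6))*17 = 3 - 30*17 = 3 - 510 = -507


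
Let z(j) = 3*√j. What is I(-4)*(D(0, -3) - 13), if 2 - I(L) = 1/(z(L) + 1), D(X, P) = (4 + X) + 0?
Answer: -657/37 - 54*I/37 ≈ -17.757 - 1.4595*I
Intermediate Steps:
D(X, P) = 4 + X
I(L) = 2 - 1/(1 + 3*√L) (I(L) = 2 - 1/(3*√L + 1) = 2 - 1/(1 + 3*√L))
I(-4)*(D(0, -3) - 13) = ((1 + 6*√(-4))/(1 + 3*√(-4)))*((4 + 0) - 13) = ((1 + 6*(2*I))/(1 + 3*(2*I)))*(4 - 13) = ((1 + 12*I)/(1 + 6*I))*(-9) = (((1 - 6*I)/37)*(1 + 12*I))*(-9) = ((1 - 6*I)*(1 + 12*I)/37)*(-9) = -9*(1 - 6*I)*(1 + 12*I)/37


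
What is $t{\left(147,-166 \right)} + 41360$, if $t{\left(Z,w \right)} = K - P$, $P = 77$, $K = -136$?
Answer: $41147$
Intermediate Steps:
$t{\left(Z,w \right)} = -213$ ($t{\left(Z,w \right)} = -136 - 77 = -213$)
$t{\left(147,-166 \right)} + 41360 = -213 + 41360 = 41147$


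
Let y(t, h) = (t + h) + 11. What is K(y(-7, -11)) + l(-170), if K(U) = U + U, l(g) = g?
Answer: -184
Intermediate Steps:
y(t, h) = 11 + h + t (y(t, h) = (h + t) + 11 = 11 + h + t)
K(U) = 2*U
K(y(-7, -11)) + l(-170) = 2*(11 - 11 - 7) - 170 = 2*(-7) - 170 = -14 - 170 = -184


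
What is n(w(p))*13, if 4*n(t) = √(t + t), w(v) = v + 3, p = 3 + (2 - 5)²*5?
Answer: 13*√102/4 ≈ 32.823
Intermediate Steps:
p = 48 (p = 3 + (-3)²*5 = 3 + 9*5 = 3 + 45 = 48)
w(v) = 3 + v
n(t) = √2*√t/4 (n(t) = √(t + t)/4 = √(2*t)/4 = (√2*√t)/4 = √2*√t/4)
n(w(p))*13 = (√2*√(3 + 48)/4)*13 = (√2*√51/4)*13 = (√102/4)*13 = 13*√102/4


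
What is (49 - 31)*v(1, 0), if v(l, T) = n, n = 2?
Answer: 36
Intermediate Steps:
v(l, T) = 2
(49 - 31)*v(1, 0) = (49 - 31)*2 = 18*2 = 36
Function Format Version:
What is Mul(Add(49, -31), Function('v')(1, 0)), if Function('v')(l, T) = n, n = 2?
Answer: 36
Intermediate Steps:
Function('v')(l, T) = 2
Mul(Add(49, -31), Function('v')(1, 0)) = Mul(Add(49, -31), 2) = Mul(18, 2) = 36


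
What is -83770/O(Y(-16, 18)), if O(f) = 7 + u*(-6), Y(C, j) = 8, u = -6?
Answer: -83770/43 ≈ -1948.1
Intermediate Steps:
O(f) = 43 (O(f) = 7 - 6*(-6) = 7 + 36 = 43)
-83770/O(Y(-16, 18)) = -83770/43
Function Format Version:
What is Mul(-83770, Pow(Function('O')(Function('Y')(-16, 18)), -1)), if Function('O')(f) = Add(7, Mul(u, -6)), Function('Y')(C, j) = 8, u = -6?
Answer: Rational(-83770, 43) ≈ -1948.1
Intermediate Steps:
Function('O')(f) = 43 (Function('O')(f) = Add(7, Mul(-6, -6)) = Add(7, 36) = 43)
Mul(-83770, Pow(Function('O')(Function('Y')(-16, 18)), -1)) = Mul(-83770, Pow(43, -1)) = Mul(-83770, Rational(1, 43)) = Rational(-83770, 43)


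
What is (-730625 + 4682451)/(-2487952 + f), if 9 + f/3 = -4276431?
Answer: -48193/186796 ≈ -0.25800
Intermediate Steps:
f = -12829320 (f = -27 + 3*(-4276431) = -27 - 12829293 = -12829320)
(-730625 + 4682451)/(-2487952 + f) = (-730625 + 4682451)/(-2487952 - 12829320) = 3951826/(-15317272) = 3951826*(-1/15317272) = -48193/186796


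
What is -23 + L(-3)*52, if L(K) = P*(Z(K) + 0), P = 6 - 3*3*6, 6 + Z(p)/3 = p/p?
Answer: 37417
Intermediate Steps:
Z(p) = -15 (Z(p) = -18 + 3*(p/p) = -18 + 3*1 = -18 + 3 = -15)
P = -48 (P = 6 - 9*6 = 6 - 54 = -48)
L(K) = 720 (L(K) = -48*(-15 + 0) = -48*(-15) = 720)
-23 + L(-3)*52 = -23 + 720*52 = -23 + 37440 = 37417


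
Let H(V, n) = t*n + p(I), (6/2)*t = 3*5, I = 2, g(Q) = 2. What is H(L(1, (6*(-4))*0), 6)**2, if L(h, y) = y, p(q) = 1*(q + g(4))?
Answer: 1156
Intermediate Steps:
p(q) = 2 + q (p(q) = 1*(q + 2) = 1*(2 + q) = 2 + q)
t = 5 (t = (3*5)/3 = (1/3)*15 = 5)
H(V, n) = 4 + 5*n (H(V, n) = 5*n + (2 + 2) = 5*n + 4 = 4 + 5*n)
H(L(1, (6*(-4))*0), 6)**2 = (4 + 5*6)**2 = (4 + 30)**2 = 34**2 = 1156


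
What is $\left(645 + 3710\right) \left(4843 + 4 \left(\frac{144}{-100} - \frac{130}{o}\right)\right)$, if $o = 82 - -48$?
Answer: $\frac{105243801}{5} \approx 2.1049 \cdot 10^{7}$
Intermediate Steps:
$o = 130$ ($o = 82 + 48 = 130$)
$\left(645 + 3710\right) \left(4843 + 4 \left(\frac{144}{-100} - \frac{130}{o}\right)\right) = \left(645 + 3710\right) \left(4843 + 4 \left(\frac{144}{-100} - \frac{130}{130}\right)\right) = 4355 \left(4843 + 4 \left(144 \left(- \frac{1}{100}\right) - 1\right)\right) = 4355 \left(4843 + 4 \left(- \frac{36}{25} - 1\right)\right) = 4355 \left(4843 + 4 \left(- \frac{61}{25}\right)\right) = 4355 \left(4843 - \frac{244}{25}\right) = 4355 \cdot \frac{120831}{25} = \frac{105243801}{5}$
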